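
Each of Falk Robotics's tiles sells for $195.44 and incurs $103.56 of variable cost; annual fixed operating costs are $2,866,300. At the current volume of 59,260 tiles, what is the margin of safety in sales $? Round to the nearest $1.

Unit CM = price − variable cost = $195.44 − $103.56 = $91.88. Break-even units = $2,866,300 ÷ $91.88 = 31,196.13; break-even revenue = 31,196.13 × $195.44 = $6,096,970.74.
Current sales = 59,260 × $195.44 = $11,581,774.40.
Margin of safety = $11,581,774.40 − $6,096,970.74 = $5,484,804.

$5,484,804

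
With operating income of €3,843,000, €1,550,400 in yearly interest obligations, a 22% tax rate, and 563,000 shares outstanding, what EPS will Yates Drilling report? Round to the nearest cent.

€3.18

Interest = €1,550,400.00, so EBT = €3,843,000 − €1,550,400.00 = €2,292,600.00.
Net income = €2,292,600.00 × (1 − 0.22) = €1,788,228.00.
EPS = €1,788,228.00 ÷ 563,000 = €3.18.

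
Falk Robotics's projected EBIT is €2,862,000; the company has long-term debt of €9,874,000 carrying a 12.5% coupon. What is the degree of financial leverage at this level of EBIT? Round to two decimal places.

1.76

Interest = €1,234,250.00.
Degree of financial leverage = EBIT / (EBIT − interest) = €2,862,000 / €1,627,750.00 = 1.7583.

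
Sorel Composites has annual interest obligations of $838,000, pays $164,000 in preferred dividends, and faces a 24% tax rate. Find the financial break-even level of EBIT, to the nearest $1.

$1,053,789

Preferred dividends are paid after tax, so their pre-tax equivalent is $164,000 ÷ (1 − 0.24) = $215,789.47.
EPS = 0 when EBIT covers interest plus the pre-tax preferred burden: $838,000 + $215,789.47 = $1,053,789.47.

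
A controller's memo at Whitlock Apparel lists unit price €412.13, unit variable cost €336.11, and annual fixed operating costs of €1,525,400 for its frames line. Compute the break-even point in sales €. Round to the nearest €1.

€8,269,707

CM per unit = €412.13 − €336.11 = €76.02; CM ratio = €76.02 / €412.13 = 0.1845.
Break-even sales = FC ÷ CM ratio = €1,525,400 × €412.13 / €76.02 = €8,269,707.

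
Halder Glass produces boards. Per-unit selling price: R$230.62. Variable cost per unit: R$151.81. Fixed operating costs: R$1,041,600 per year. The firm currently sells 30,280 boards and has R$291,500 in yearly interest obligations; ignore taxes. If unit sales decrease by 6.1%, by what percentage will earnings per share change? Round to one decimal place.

-13.8%

At 30,280 units, contribution = 30,280 × R$78.81 = R$2,386,366.80.
EBIT = R$2,386,366.80 − R$1,041,600 = R$1,344,766.80.
Interest = R$291,500.00, so EBIT − I = R$1,053,266.80.
Degree of combined leverage = contribution ÷ (EBIT − I) = R$2,386,366.80 ÷ R$1,053,266.80 = 2.2657.
%ΔEPS = DCL × %ΔSales = 2.2657 × -6.1% = -13.8%.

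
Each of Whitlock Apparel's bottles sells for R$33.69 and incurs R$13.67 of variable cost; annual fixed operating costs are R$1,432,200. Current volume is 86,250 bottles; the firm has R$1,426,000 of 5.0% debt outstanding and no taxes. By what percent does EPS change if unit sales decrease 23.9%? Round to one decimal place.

Total contribution margin = 86,250 × R$20.02 = R$1,726,725.00.
EBIT = R$1,726,725.00 − R$1,432,200 = R$294,525.00.
Interest = R$71,300.00, so EBIT − I = R$223,225.00.
DCL = total CM / (EBIT − I) = R$1,726,725.00 / R$223,225.00 = 7.7354.
EPS therefore changes by 7.7354 × (-23.9%) = -184.9%.

-184.9%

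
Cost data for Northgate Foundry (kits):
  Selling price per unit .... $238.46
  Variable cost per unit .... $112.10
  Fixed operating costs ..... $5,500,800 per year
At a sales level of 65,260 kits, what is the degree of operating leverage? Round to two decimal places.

Total contribution margin = 65,260 × $126.36 = $8,246,253.60.
Operating income = contribution − fixed costs = $8,246,253.60 − $5,500,800 = $2,745,453.60.
Degree of operating leverage = $8,246,253.60 / $2,745,453.60 = 3.0036.

3.00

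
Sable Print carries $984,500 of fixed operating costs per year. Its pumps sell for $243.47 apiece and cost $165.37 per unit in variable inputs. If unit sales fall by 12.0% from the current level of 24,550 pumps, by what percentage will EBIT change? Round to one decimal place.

-24.7%

At 24,550 units, contribution = 24,550 × $78.10 = $1,917,355.00.
Subtracting fixed costs: EBIT = $1,917,355.00 − $984,500 = $932,855.00.
So DOL = total CM / EBIT = $1,917,355.00 / $932,855.00 = 2.0554.
%ΔEBIT = DOL × %ΔSales = 2.0554 × -12.0% = -24.7%.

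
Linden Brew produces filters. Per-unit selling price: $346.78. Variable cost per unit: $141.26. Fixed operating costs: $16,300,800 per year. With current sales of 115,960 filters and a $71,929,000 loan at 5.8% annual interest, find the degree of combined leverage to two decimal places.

At 115,960 units, contribution = 115,960 × $205.52 = $23,832,099.20.
EBIT = $23,832,099.20 − $16,300,800 = $7,531,299.20. Interest = $4,171,882.00, so EBIT − I = $3,359,417.20.
DCL = contribution ÷ (EBIT − I) = $23,832,099.20 ÷ $3,359,417.20 = 7.0941.

7.09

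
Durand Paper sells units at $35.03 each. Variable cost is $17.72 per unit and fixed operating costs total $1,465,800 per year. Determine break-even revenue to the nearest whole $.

$2,966,319

Contribution margin per unit = $35.03 − $17.72 = $17.31, a CM ratio of $17.31 ÷ $35.03 = 0.4941.
Break-even sales = FC ÷ CM ratio = $1,465,800 × $35.03 / $17.31 = $2,966,319.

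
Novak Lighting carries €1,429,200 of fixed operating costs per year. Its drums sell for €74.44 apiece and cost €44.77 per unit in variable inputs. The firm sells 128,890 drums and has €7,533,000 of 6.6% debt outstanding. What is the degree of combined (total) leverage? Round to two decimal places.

At 128,890 units, contribution = 128,890 × €29.67 = €3,824,166.30.
Subtracting fixed costs: EBIT = €3,824,166.30 − €1,429,200 = €2,394,966.30. Interest = €497,178.00.
DOL = €3,824,166.30 ÷ €2,394,966.30 = 1.5968; DFL = €2,394,966.30 ÷ €1,897,788.30 = 1.2620.
Combined leverage = 1.5968 × 1.2620 = 2.0152.

2.02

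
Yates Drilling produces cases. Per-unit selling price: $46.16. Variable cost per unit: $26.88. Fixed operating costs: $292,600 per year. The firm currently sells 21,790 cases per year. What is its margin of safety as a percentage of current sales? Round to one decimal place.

30.4%

Contribution margin per unit = $46.16 − $26.88 = $19.28. Break-even units = $292,600 ÷ $19.28 = 15,176.35; break-even revenue = 15,176.35 × $46.16 = $700,540.25.
Current sales = 21,790 × $46.16 = $1,005,826.40.
Margin of safety = ($1,005,826.40 − $700,540.25) ÷ $1,005,826.40 = 30.4%.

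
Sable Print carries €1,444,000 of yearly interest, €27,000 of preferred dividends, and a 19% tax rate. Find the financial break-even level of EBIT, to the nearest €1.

Grossing the preferred dividend up to pre-tax terms: €27,000 / (1 − 0.19) = €33,333.33.
EPS = 0 when EBIT covers interest plus the pre-tax preferred burden: €1,444,000 + €33,333.33 = €1,477,333.33.

€1,477,333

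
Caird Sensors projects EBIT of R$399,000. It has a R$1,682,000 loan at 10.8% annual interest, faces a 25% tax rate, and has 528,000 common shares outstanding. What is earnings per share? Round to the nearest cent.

R$0.31

Pre-tax income = R$399,000 − R$181,656.00 = R$217,344.00.
Net income = R$217,344.00 × (1 − 0.25) = R$163,008.00.
EPS = R$163,008.00 ÷ 528,000 = R$0.31.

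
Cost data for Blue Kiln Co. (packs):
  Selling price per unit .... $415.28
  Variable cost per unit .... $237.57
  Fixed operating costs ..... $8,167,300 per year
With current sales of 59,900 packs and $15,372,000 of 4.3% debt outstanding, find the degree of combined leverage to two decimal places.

5.86

At 59,900 units, contribution = 59,900 × $177.71 = $10,644,829.00.
EBIT = $10,644,829.00 − $8,167,300 = $2,477,529.00. Interest = $660,996.00.
DOL = $10,644,829.00 ÷ $2,477,529.00 = 4.2966; DFL = $2,477,529.00 ÷ $1,816,533.00 = 1.3639.
Combined leverage = 4.2966 × 1.3639 = 5.8601.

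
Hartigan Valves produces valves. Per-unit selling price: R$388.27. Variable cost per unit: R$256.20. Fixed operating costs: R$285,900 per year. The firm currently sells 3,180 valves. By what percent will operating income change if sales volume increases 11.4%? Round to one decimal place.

+35.7%

At 3,180 units, contribution = 3,180 × R$132.07 = R$419,982.60.
Subtracting fixed costs: EBIT = R$419,982.60 − R$285,900 = R$134,082.60.
So DOL = total CM / EBIT = R$419,982.60 / R$134,082.60 = 3.1323.
So EBIT moves 3.1323 × (+11.4%) = +35.7%.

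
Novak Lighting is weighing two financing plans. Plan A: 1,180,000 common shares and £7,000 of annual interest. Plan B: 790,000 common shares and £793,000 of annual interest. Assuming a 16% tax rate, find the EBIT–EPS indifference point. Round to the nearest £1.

£2,385,154

At indifference, (EBIT − 7,000)(1 − t)/1,180,000 = (EBIT − 793,000)(1 − t)/790,000.
Cancelling (1 − t) and cross-multiplying: 790,000·(EBIT − 7,000) = 1,180,000·(EBIT − 793,000).
Solving, EBIT = (793,000·1,180,000 − 7,000·790,000) / (1,180,000 − 790,000) = 930,210,000,000 / 390,000 = 2,385,153.85.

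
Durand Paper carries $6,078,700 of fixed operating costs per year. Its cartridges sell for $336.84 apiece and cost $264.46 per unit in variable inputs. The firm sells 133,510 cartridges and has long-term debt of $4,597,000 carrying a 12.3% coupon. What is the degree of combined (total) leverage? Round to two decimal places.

3.20

Contribution at this volume is 133,510 × $72.38 = $9,663,453.80.
EBIT = $9,663,453.80 − $6,078,700 = $3,584,753.80. Interest = $565,431.00.
DOL = $9,663,453.80 ÷ $3,584,753.80 = 2.6957; DFL = $3,584,753.80 ÷ $3,019,322.80 = 1.1873.
Combined leverage = 2.6957 × 1.1873 = 3.2006.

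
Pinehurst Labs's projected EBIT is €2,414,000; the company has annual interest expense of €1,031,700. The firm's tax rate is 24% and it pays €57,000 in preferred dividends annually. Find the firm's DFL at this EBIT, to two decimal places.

1.85

Annual interest charges come to €1,031,700.00.
Pre-tax preferred-dividend burden = €57,000 ÷ (1 − 0.24) = €75,000.00.
DFL = EBIT ÷ [EBIT − I − D_p/(1−t)] = €2,414,000 ÷ [€2,414,000 − €1,031,700.00 − €75,000.00] = €2,414,000 ÷ €1,307,300.00 = 1.8466.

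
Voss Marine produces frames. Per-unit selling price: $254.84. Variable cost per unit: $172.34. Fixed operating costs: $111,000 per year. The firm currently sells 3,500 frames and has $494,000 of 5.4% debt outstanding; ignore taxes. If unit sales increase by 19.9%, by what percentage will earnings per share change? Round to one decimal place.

Total contribution margin = 3,500 × $82.50 = $288,750.00.
Operating income = contribution − fixed costs = $288,750.00 − $111,000 = $177,750.00.
After interest of $26,676.00, pre-tax earnings = $151,074.00.
Degree of combined leverage = contribution ÷ (EBIT − I) = $288,750.00 ÷ $151,074.00 = 1.9113.
%ΔEPS = DCL × %ΔSales = 1.9113 × +19.9% = +38.0%.

+38.0%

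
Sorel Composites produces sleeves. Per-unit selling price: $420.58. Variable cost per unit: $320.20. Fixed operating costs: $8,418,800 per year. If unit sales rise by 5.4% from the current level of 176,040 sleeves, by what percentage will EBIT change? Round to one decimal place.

+10.3%

Total contribution margin = 176,040 × $100.38 = $17,670,895.20.
EBIT = $17,670,895.20 − $8,418,800 = $9,252,095.20.
So DOL = total CM / EBIT = $17,670,895.20 / $9,252,095.20 = 1.9099.
Operating income changes by 1.9099 × +5.4% = +10.3%.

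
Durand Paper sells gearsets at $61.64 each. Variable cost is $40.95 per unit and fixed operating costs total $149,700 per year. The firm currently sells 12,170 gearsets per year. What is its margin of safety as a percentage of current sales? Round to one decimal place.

40.5%

Contribution margin per unit = $61.64 − $40.95 = $20.69. Break-even units = $149,700 ÷ $20.69 = 7,235.38; break-even revenue = 7,235.38 × $61.64 = $445,988.79.
Actual sales revenue = 12,170 × $61.64 = $750,158.80.
Margin of safety = ($750,158.80 − $445,988.79) ÷ $750,158.80 = 40.5%.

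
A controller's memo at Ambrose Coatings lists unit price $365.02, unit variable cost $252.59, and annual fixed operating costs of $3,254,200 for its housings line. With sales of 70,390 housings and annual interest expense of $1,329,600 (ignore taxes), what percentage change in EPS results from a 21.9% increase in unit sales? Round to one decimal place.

Contribution at this volume is 70,390 × $112.43 = $7,913,947.70.
Operating income = contribution − fixed costs = $7,913,947.70 − $3,254,200 = $4,659,747.70.
Interest = $1,329,600.00, so EBIT − I = $3,330,147.70.
Degree of combined leverage = contribution ÷ (EBIT − I) = $7,913,947.70 ÷ $3,330,147.70 = 2.3765.
%ΔEPS = DCL × %ΔSales = 2.3765 × +21.9% = +52.0%.

+52.0%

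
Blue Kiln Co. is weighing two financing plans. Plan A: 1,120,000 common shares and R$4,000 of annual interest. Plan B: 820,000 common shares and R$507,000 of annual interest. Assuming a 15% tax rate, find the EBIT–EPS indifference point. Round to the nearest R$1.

R$1,881,867

Set EPS_A = EPS_B: (EBIT − R$4,000)(1 − 0.15) ÷ 1,120,000 = (EBIT − R$507,000)(1 − 0.15) ÷ 820,000.
Cancelling (1 − t) and cross-multiplying: 820,000·(EBIT − 4,000) = 1,120,000·(EBIT − 507,000).
Solving, EBIT = (507,000·1,120,000 − 4,000·820,000) / (1,120,000 − 820,000) = 564,560,000,000 / 300,000 = 1,881,866.67.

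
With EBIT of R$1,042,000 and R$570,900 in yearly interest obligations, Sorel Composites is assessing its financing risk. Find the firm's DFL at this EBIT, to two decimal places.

2.21

Annual interest charges come to R$570,900.00.
Degree of financial leverage = EBIT / (EBIT − interest) = R$1,042,000 / R$471,100.00 = 2.2118.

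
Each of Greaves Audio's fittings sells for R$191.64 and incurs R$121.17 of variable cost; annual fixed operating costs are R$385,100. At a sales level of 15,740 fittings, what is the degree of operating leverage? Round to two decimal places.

1.53

At 15,740 units, contribution = 15,740 × R$70.47 = R$1,109,197.80.
Operating income = contribution − fixed costs = R$1,109,197.80 − R$385,100 = R$724,097.80.
Degree of operating leverage = R$1,109,197.80 / R$724,097.80 = 1.5318.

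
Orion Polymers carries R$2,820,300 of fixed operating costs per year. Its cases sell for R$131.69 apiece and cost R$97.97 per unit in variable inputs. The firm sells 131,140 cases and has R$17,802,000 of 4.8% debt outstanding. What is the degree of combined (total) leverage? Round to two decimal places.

Contribution at this volume is 131,140 × R$33.72 = R$4,422,040.80.
EBIT = R$4,422,040.80 − R$2,820,300 = R$1,601,740.80. Interest = R$854,496.00.
DOL = R$4,422,040.80 ÷ R$1,601,740.80 = 2.7608; DFL = R$1,601,740.80 ÷ R$747,244.80 = 2.1435.
Combined leverage = 2.7608 × 2.1435 = 5.9178.

5.92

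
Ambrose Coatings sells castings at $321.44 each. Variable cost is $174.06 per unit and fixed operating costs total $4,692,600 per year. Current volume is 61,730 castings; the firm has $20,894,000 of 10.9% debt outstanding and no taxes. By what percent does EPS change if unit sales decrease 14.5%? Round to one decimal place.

-62.0%

At 61,730 units, contribution = 61,730 × $147.38 = $9,097,767.40.
EBIT = $9,097,767.40 − $4,692,600 = $4,405,167.40.
After interest of $2,277,446.00, pre-tax earnings = $2,127,721.40.
DCL = total CM / (EBIT − I) = $9,097,767.40 / $2,127,721.40 = 4.2758.
EPS therefore changes by 4.2758 × (-14.5%) = -62.0%.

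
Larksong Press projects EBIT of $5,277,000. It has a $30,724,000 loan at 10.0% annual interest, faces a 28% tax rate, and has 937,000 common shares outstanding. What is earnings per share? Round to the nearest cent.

$1.69

Pre-tax income = $5,277,000 − $3,072,400.00 = $2,204,600.00.
Net income = $2,204,600.00 × (1 − 0.28) = $1,587,312.00.
EPS = $1,587,312.00 ÷ 937,000 = $1.69.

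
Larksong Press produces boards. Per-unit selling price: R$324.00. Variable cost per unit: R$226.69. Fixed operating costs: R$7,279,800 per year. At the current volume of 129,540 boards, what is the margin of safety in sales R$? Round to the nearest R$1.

R$17,732,390

Contribution margin per unit = R$324.00 − R$226.69 = R$97.31. Break-even units = R$7,279,800 ÷ R$97.31 = 74,810.40; break-even revenue = 74,810.40 × R$324.00 = R$24,238,569.52.
Actual sales revenue = 129,540 × R$324.00 = R$41,970,960.00.
Margin of safety = R$41,970,960.00 − R$24,238,569.52 = R$17,732,390.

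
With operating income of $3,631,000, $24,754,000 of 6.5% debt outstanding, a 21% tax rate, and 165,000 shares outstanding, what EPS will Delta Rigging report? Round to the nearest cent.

Interest = $1,609,010.00, so EBT = $3,631,000 − $1,609,010.00 = $2,021,990.00.
Net income = $2,021,990.00 × (1 − 0.21) = $1,597,372.10.
Per share: $1,597,372.10 / 165,000 shares = $9.68.

$9.68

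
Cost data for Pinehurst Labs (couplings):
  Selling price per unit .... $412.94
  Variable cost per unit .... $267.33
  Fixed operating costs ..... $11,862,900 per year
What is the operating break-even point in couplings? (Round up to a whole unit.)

Contribution margin per unit = $412.94 − $267.33 = $145.61.
Units to break even: $11,862,900 ÷ $145.61 = 81,470.37, rounded up to 81,471.

81,471 couplings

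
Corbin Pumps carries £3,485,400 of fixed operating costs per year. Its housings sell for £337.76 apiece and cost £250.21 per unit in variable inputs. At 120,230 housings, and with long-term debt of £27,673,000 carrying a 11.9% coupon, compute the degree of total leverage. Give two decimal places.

2.81

Contribution at this volume is 120,230 × £87.55 = £10,526,136.50.
EBIT = £10,526,136.50 − £3,485,400 = £7,040,736.50. Interest = £3,293,087.00.
DOL = £10,526,136.50 ÷ £7,040,736.50 = 1.4950; DFL = £7,040,736.50 ÷ £3,747,649.50 = 1.8787.
Combined leverage = 1.4950 × 1.8787 = 2.8087.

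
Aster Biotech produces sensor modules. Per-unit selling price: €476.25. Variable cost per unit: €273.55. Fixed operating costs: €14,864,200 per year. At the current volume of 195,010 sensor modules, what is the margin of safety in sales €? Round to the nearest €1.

Each unit contributes €476.25 − €273.55 = €202.70. Break-even units = €14,864,200 ÷ €202.70 = 73,331.03; break-even revenue = 73,331.03 × €476.25 = €34,923,903.55.
Current sales = 195,010 × €476.25 = €92,873,512.50.
Margin of safety = €92,873,512.50 − €34,923,903.55 = €57,949,609.

€57,949,609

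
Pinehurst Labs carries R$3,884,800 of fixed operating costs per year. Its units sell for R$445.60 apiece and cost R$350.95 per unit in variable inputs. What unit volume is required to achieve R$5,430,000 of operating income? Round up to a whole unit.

Each unit contributes R$445.60 − R$350.95 = R$94.65.
Units = (FC + target) / CM = (R$3,884,800 + R$5,430,000) / R$94.65 = 98,413.10, so 98,414 units.

98,414 units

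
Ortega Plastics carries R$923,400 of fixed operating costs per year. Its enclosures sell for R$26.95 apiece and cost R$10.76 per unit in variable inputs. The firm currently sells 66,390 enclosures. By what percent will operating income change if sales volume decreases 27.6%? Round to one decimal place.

-195.9%

At 66,390 units, contribution = 66,390 × R$16.19 = R$1,074,854.10.
Operating income = contribution − fixed costs = R$1,074,854.10 − R$923,400 = R$151,454.10.
DOL = contribution ÷ EBIT = R$1,074,854.10 ÷ R$151,454.10 = 7.0969.
Operating income changes by 7.0969 × -27.6% = -195.9%.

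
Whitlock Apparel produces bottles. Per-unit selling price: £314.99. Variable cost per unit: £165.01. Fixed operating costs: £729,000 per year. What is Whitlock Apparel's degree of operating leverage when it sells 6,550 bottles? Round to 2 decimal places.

3.88

Total contribution margin = 6,550 × £149.98 = £982,369.00.
Operating income = contribution − fixed costs = £982,369.00 − £729,000 = £253,369.00.
DOL = contribution ÷ EBIT = £982,369.00 ÷ £253,369.00 = 3.8772.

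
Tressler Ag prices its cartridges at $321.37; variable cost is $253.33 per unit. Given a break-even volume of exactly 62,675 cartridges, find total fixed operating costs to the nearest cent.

Contribution margin per unit = $321.37 − $253.33 = $68.04.
Since BE = FC / CM, FC = 62,675 × $68.04 = $4,264,407.00.

$4,264,407.00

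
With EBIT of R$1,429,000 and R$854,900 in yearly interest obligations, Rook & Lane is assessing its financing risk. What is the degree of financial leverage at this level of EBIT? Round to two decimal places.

2.49

Annual interest charges come to R$854,900.00.
DFL = EBIT ÷ (EBIT − I) = R$1,429,000 ÷ (R$1,429,000 − R$854,900.00) = R$1,429,000 ÷ R$574,100.00 = 2.4891.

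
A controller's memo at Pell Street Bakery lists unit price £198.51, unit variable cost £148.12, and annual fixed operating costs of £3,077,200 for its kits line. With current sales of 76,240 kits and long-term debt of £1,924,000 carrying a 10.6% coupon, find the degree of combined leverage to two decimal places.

6.85

Total contribution margin = 76,240 × £50.39 = £3,841,733.60.
EBIT = £3,841,733.60 − £3,077,200 = £764,533.60. Interest = £203,944.00, so EBIT − I = £560,589.60.
Degree of total leverage = total CM / (EBIT − interest) = £3,841,733.60 / £560,589.60 = 6.8530.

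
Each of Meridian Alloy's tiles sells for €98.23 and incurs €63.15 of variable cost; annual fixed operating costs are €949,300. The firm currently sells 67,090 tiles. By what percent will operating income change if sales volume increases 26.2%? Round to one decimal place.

At 67,090 units, contribution = 67,090 × €35.08 = €2,353,517.20.
Operating income = contribution − fixed costs = €2,353,517.20 − €949,300 = €1,404,217.20.
So DOL = total CM / EBIT = €2,353,517.20 / €1,404,217.20 = 1.6760.
%ΔEBIT = DOL × %ΔSales = 1.6760 × +26.2% = +43.9%.

+43.9%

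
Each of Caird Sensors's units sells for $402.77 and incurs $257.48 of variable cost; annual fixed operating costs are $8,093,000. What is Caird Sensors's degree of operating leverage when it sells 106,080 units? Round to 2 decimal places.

2.11

Contribution at this volume is 106,080 × $145.29 = $15,412,363.20.
EBIT = $15,412,363.20 − $8,093,000 = $7,319,363.20.
Degree of operating leverage = $15,412,363.20 / $7,319,363.20 = 2.1057.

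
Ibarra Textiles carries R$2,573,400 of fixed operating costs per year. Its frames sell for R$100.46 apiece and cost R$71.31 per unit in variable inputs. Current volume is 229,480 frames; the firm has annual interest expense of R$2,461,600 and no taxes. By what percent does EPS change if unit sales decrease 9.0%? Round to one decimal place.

Total contribution margin = 229,480 × R$29.15 = R$6,689,342.00.
EBIT = R$6,689,342.00 − R$2,573,400 = R$4,115,942.00.
Interest = R$2,461,600.00, so EBIT − I = R$1,654,342.00.
DCL = total CM / (EBIT − I) = R$6,689,342.00 / R$1,654,342.00 = 4.0435.
%ΔEPS = DCL × %ΔSales = 4.0435 × -9.0% = -36.4%.

-36.4%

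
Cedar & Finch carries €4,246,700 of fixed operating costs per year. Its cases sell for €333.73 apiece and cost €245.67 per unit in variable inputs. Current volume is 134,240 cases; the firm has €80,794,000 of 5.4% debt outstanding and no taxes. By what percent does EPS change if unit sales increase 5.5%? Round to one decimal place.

Total contribution margin = 134,240 × €88.06 = €11,821,174.40.
Subtracting fixed costs: EBIT = €11,821,174.40 − €4,246,700 = €7,574,474.40.
Interest = €4,362,876.00, so EBIT − I = €3,211,598.40.
Degree of combined leverage = contribution ÷ (EBIT − I) = €11,821,174.40 ÷ €3,211,598.40 = 3.6808.
%ΔEPS = DCL × %ΔSales = 3.6808 × +5.5% = +20.2%.

+20.2%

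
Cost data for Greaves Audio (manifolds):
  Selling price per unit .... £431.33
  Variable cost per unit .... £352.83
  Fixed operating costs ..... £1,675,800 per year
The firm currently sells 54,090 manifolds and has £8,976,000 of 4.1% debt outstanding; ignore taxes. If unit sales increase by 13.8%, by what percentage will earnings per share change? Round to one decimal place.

Contribution at this volume is 54,090 × £78.50 = £4,246,065.00.
EBIT = £4,246,065.00 − £1,675,800 = £2,570,265.00.
After interest of £368,016.00, pre-tax earnings = £2,202,249.00.
Degree of combined leverage = contribution ÷ (EBIT − I) = £4,246,065.00 ÷ £2,202,249.00 = 1.9281.
EPS therefore changes by 1.9281 × (+13.8%) = +26.6%.

+26.6%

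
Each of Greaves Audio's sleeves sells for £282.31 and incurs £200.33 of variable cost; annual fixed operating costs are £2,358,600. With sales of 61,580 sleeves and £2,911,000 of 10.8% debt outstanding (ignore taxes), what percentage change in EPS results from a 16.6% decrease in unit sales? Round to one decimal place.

At 61,580 units, contribution = 61,580 × £81.98 = £5,048,328.40.
EBIT = £5,048,328.40 − £2,358,600 = £2,689,728.40.
Interest = £314,388.00, so EBIT − I = £2,375,340.40.
Degree of combined leverage = contribution ÷ (EBIT − I) = £5,048,328.40 ÷ £2,375,340.40 = 2.1253.
EPS therefore changes by 2.1253 × (-16.6%) = -35.3%.

-35.3%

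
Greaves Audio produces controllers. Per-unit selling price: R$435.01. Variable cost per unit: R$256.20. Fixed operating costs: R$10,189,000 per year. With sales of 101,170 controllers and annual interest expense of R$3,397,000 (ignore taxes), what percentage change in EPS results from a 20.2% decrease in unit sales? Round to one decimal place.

-81.1%

Total contribution margin = 101,170 × R$178.81 = R$18,090,207.70.
Subtracting fixed costs: EBIT = R$18,090,207.70 − R$10,189,000 = R$7,901,207.70.
Interest = R$3,397,000.00, so EBIT − I = R$4,504,207.70.
DCL = total CM / (EBIT − I) = R$18,090,207.70 / R$4,504,207.70 = 4.0163.
EPS therefore changes by 4.0163 × (-20.2%) = -81.1%.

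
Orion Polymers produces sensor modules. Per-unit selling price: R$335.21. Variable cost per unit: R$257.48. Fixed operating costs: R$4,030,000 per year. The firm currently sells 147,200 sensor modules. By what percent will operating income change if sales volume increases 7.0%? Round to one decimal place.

+10.8%

Contribution at this volume is 147,200 × R$77.73 = R$11,441,856.00.
Operating income = contribution − fixed costs = R$11,441,856.00 − R$4,030,000 = R$7,411,856.00.
Degree of operating leverage = R$11,441,856.00 / R$7,411,856.00 = 1.5437.
So EBIT moves 1.5437 × (+7.0%) = +10.8%.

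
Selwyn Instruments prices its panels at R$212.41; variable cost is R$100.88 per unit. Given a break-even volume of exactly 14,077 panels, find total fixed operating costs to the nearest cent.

R$1,570,007.81

Contribution margin per unit = R$212.41 − R$100.88 = R$111.53.
Fixed costs = break-even units × CM = 14,077 × R$111.53 = R$1,570,007.81.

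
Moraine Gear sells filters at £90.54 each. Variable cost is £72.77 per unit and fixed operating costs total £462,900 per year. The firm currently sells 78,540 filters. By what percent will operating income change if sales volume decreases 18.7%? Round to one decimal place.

At 78,540 units, contribution = 78,540 × £17.77 = £1,395,655.80.
EBIT = £1,395,655.80 − £462,900 = £932,755.80.
Degree of operating leverage = £1,395,655.80 / £932,755.80 = 1.4963.
%ΔEBIT = DOL × %ΔSales = 1.4963 × -18.7% = -28.0%.

-28.0%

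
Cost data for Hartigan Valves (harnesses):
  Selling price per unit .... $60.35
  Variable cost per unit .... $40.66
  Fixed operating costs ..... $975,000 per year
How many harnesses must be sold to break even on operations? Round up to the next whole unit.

49,518 harnesses

Contribution margin per unit = $60.35 − $40.66 = $19.69.
Break-even Q = $975,000 / $19.69 = 49,517.52 → 49,518 harnesses.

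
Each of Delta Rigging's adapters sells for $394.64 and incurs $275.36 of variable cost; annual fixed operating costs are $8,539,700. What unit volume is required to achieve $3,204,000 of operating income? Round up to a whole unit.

Contribution margin per unit = $394.64 − $275.36 = $119.28.
Units = (FC + target) / CM = ($8,539,700 + $3,204,000) / $119.28 = 98,454.90, so 98,455 adapters.

98,455 adapters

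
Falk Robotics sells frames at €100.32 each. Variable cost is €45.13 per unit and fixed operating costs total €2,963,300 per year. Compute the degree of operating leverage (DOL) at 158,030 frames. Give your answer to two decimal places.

At 158,030 units, contribution = 158,030 × €55.19 = €8,721,675.70.
Subtracting fixed costs: EBIT = €8,721,675.70 − €2,963,300 = €5,758,375.70.
DOL = contribution ÷ EBIT = €8,721,675.70 ÷ €5,758,375.70 = 1.5146.

1.51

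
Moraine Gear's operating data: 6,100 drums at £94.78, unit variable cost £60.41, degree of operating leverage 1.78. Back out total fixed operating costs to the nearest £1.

At 6,100 units, contribution = 6,100 × £34.37 = £209,657.00.
DOL = contribution / EBIT, so EBIT = £209,657.00 / 1.78 = £117,784.83.
Fixed costs = CM − EBIT = £209,657.00 − £117,784.83 = £91,872.

£91,872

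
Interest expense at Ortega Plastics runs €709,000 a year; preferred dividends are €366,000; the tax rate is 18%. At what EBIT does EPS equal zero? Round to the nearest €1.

Preferred dividends are paid after tax, so their pre-tax equivalent is €366,000 ÷ (1 − 0.18) = €446,341.46.
Financial break-even EBIT = interest + D_p ÷ (1 − t) = €709,000 + €446,341.46 = €1,155,341.46.

€1,155,341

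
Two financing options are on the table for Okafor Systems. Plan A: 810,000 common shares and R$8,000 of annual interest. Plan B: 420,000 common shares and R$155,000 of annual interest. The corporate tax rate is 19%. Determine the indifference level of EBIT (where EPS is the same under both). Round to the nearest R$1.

R$313,308

Set EPS_A = EPS_B: (EBIT − R$8,000)(1 − 0.19) ÷ 810,000 = (EBIT − R$155,000)(1 − 0.19) ÷ 420,000.
Cancelling (1 − t) and cross-multiplying: 420,000·(EBIT − 8,000) = 810,000·(EBIT − 155,000).
EBIT × (810,000 − 420,000) = 155,000 × 810,000 − 8,000 × 420,000 = 122,190,000,000, so EBIT = 122,190,000,000 ÷ 390,000 = 313,307.69.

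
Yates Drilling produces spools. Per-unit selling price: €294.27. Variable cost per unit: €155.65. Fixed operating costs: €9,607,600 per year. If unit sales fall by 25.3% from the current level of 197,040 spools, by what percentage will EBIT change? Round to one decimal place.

Contribution at this volume is 197,040 × €138.62 = €27,313,684.80.
EBIT = €27,313,684.80 − €9,607,600 = €17,706,084.80.
So DOL = total CM / EBIT = €27,313,684.80 / €17,706,084.80 = 1.5426.
Operating income changes by 1.5426 × -25.3% = -39.0%.

-39.0%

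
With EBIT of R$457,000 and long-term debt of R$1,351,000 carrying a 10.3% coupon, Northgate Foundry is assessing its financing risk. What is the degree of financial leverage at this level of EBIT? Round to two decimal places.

1.44

Annual interest charges come to R$139,153.00.
DFL = EBIT ÷ (EBIT − I) = R$457,000 ÷ (R$457,000 − R$139,153.00) = R$457,000 ÷ R$317,847.00 = 1.4378.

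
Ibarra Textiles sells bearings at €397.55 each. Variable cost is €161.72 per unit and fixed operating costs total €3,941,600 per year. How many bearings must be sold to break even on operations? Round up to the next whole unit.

Each unit contributes €397.55 − €161.72 = €235.83.
Break-even volume = fixed costs ÷ CM per unit = €3,941,600 ÷ €235.83 = 16,713.73, so 16,714 bearings.

16,714 bearings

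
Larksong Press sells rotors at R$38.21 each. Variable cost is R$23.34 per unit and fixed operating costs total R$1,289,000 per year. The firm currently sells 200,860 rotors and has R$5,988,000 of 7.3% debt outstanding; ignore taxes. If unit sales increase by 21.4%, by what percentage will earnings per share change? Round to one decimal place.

Contribution at this volume is 200,860 × R$14.87 = R$2,986,788.20.
Subtracting fixed costs: EBIT = R$2,986,788.20 − R$1,289,000 = R$1,697,788.20.
Interest = R$437,124.00, so EBIT − I = R$1,260,664.20.
Degree of combined leverage = contribution ÷ (EBIT − I) = R$2,986,788.20 ÷ R$1,260,664.20 = 2.3692.
%ΔEPS = DCL × %ΔSales = 2.3692 × +21.4% = +50.7%.

+50.7%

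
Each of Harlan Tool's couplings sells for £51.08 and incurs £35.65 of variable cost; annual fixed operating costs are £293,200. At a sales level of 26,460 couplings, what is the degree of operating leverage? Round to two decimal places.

At 26,460 units, contribution = 26,460 × £15.43 = £408,277.80.
Subtracting fixed costs: EBIT = £408,277.80 − £293,200 = £115,077.80.
Degree of operating leverage = £408,277.80 / £115,077.80 = 3.5478.

3.55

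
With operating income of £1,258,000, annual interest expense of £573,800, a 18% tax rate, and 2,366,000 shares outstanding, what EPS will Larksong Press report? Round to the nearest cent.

Pre-tax income = £1,258,000 − £573,800.00 = £684,200.00.
After tax at 18%: net income = £684,200.00 × 0.82 = £561,044.00.
Per share: £561,044.00 / 2,366,000 shares = £0.24.

£0.24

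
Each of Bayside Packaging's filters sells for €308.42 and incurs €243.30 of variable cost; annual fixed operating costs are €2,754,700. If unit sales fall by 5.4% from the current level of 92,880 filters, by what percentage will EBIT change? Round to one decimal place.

Contribution at this volume is 92,880 × €65.12 = €6,048,345.60.
EBIT = €6,048,345.60 − €2,754,700 = €3,293,645.60.
DOL = contribution ÷ EBIT = €6,048,345.60 ÷ €3,293,645.60 = 1.8364.
So EBIT moves 1.8364 × (-5.4%) = -9.9%.

-9.9%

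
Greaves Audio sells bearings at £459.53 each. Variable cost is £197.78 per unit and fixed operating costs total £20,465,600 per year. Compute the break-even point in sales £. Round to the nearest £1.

Contribution margin per unit = £459.53 − £197.78 = £261.75, a CM ratio of £261.75 ÷ £459.53 = 0.5696.
Break-even sales = FC ÷ CM ratio = £20,465,600 × £459.53 / £261.75 = £35,929,540.

£35,929,540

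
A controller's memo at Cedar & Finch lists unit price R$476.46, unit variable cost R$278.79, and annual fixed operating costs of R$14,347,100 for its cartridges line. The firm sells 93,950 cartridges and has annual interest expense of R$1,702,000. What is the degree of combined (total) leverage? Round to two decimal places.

7.36

At 93,950 units, contribution = 93,950 × R$197.67 = R$18,571,096.50.
Operating income = contribution − fixed costs = R$18,571,096.50 − R$14,347,100 = R$4,223,996.50. Interest = R$1,702,000.00, so EBIT − I = R$2,521,996.50.
DCL = contribution ÷ (EBIT − I) = R$18,571,096.50 ÷ R$2,521,996.50 = 7.3636.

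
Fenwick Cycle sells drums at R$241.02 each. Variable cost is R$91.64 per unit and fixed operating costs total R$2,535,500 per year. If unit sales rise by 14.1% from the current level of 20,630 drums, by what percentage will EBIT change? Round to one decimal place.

+79.6%

Contribution at this volume is 20,630 × R$149.38 = R$3,081,709.40.
EBIT = R$3,081,709.40 − R$2,535,500 = R$546,209.40.
DOL = contribution ÷ EBIT = R$3,081,709.40 ÷ R$546,209.40 = 5.6420.
%ΔEBIT = DOL × %ΔSales = 5.6420 × +14.1% = +79.6%.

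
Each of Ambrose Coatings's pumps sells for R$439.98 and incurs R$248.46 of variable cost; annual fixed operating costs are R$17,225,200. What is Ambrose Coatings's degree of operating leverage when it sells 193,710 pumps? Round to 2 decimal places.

1.87

At 193,710 units, contribution = 193,710 × R$191.52 = R$37,099,339.20.
Subtracting fixed costs: EBIT = R$37,099,339.20 − R$17,225,200 = R$19,874,139.20.
DOL = contribution ÷ EBIT = R$37,099,339.20 ÷ R$19,874,139.20 = 1.8667.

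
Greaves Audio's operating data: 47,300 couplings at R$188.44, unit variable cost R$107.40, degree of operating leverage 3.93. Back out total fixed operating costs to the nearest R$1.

R$2,857,825

Contribution at this volume is 47,300 × R$81.04 = R$3,833,192.00.
Since DOL = CM ÷ EBIT, EBIT = R$3,833,192.00 ÷ 3.93 = R$975,366.92.
Fixed costs = CM − EBIT = R$3,833,192.00 − R$975,366.92 = R$2,857,825.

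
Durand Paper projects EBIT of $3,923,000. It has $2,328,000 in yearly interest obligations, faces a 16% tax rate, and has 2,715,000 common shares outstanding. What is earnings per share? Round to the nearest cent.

$0.49

Interest = $2,328,000.00, so EBT = $3,923,000 − $2,328,000.00 = $1,595,000.00.
After tax at 16%: net income = $1,595,000.00 × 0.84 = $1,339,800.00.
EPS = $1,339,800.00 ÷ 2,715,000 = $0.49.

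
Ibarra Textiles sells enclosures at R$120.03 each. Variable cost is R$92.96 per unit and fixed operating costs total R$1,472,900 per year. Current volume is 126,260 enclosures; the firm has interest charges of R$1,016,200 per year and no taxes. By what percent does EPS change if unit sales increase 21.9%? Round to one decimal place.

At 126,260 units, contribution = 126,260 × R$27.07 = R$3,417,858.20.
EBIT = R$3,417,858.20 − R$1,472,900 = R$1,944,958.20.
Interest = R$1,016,200.00, so EBIT − I = R$928,758.20.
Degree of combined leverage = contribution ÷ (EBIT − I) = R$3,417,858.20 ÷ R$928,758.20 = 3.6800.
%ΔEPS = DCL × %ΔSales = 3.6800 × +21.9% = +80.6%.

+80.6%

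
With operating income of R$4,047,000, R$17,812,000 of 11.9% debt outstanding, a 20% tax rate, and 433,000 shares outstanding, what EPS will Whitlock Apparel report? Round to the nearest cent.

Pre-tax income = R$4,047,000 − R$2,119,628.00 = R$1,927,372.00.
Net income = R$1,927,372.00 × (1 − 0.20) = R$1,541,897.60.
Per share: R$1,541,897.60 / 433,000 shares = R$3.56.

R$3.56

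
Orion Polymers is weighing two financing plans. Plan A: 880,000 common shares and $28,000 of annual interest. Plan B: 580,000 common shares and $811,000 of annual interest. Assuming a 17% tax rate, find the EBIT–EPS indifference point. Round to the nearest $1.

At indifference, (EBIT − 28,000)(1 − t)/880,000 = (EBIT − 811,000)(1 − t)/580,000.
The (1 − t) factor cancels: (EBIT − 28,000) × 580,000 = (EBIT − 811,000) × 880,000.
EBIT × (880,000 − 580,000) = 811,000 × 880,000 − 28,000 × 580,000 = 697,440,000,000, so EBIT = 697,440,000,000 ÷ 300,000 = 2,324,800.00.

$2,324,800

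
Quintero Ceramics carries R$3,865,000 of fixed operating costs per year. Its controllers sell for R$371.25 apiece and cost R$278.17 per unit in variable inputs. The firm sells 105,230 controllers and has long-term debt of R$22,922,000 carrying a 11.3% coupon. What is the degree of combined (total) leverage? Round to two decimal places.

Contribution at this volume is 105,230 × R$93.08 = R$9,794,808.40.
Subtracting fixed costs: EBIT = R$9,794,808.40 − R$3,865,000 = R$5,929,808.40. Interest = R$2,590,186.00, so EBIT − I = R$3,339,622.40.
Degree of total leverage = total CM / (EBIT − interest) = R$9,794,808.40 / R$3,339,622.40 = 2.9329.

2.93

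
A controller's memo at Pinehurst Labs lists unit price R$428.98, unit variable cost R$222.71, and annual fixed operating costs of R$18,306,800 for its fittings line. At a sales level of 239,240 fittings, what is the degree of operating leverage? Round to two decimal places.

At 239,240 units, contribution = 239,240 × R$206.27 = R$49,348,034.80.
Subtracting fixed costs: EBIT = R$49,348,034.80 − R$18,306,800 = R$31,041,234.80.
So DOL = total CM / EBIT = R$49,348,034.80 / R$31,041,234.80 = 1.5898.

1.59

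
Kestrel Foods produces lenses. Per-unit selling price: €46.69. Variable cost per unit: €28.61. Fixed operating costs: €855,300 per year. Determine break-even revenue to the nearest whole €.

CM per unit = €46.69 − €28.61 = €18.08; CM ratio = €18.08 / €46.69 = 0.3872.
Break-even sales = FC ÷ CM ratio = €855,300 × €46.69 / €18.08 = €2,208,737.

€2,208,737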